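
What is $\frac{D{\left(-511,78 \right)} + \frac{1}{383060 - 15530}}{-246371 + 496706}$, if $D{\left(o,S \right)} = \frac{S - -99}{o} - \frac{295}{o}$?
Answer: $\frac{43369051}{47014873123050} \approx 9.2245 \cdot 10^{-7}$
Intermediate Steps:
$D{\left(o,S \right)} = - \frac{295}{o} + \frac{99 + S}{o}$ ($D{\left(o,S \right)} = \frac{S + 99}{o} - \frac{295}{o} = \frac{99 + S}{o} - \frac{295}{o} = - \frac{295}{o} + \frac{99 + S}{o}$)
$\frac{D{\left(-511,78 \right)} + \frac{1}{383060 - 15530}}{-246371 + 496706} = \frac{\frac{-196 + 78}{-511} + \frac{1}{383060 - 15530}}{-246371 + 496706} = \frac{\left(- \frac{1}{511}\right) \left(-118\right) + \frac{1}{383060 - 15530}}{250335} = \left(\frac{118}{511} + \frac{1}{383060 - 15530}\right) \frac{1}{250335} = \left(\frac{118}{511} + \frac{1}{367530}\right) \frac{1}{250335} = \frac{43369051}{187807830} \cdot \frac{1}{250335} = \frac{43369051}{47014873123050}$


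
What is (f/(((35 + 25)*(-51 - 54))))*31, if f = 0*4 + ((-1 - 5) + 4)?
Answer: 31/3150 ≈ 0.0098413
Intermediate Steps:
f = -2 (f = 0 + (-6 + 4) = 0 - 2 = -2)
(f/(((35 + 25)*(-51 - 54))))*31 = -2*1/((-51 - 54)*(35 + 25))*31 = -2/(60*(-105))*31 = -2/(-6300)*31 = -2*(-1/6300)*31 = (1/3150)*31 = 31/3150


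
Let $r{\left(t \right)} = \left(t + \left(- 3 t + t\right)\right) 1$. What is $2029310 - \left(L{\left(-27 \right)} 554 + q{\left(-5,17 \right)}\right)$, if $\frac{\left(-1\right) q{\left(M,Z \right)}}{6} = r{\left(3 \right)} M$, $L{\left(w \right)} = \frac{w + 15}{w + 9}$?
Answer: $\frac{6087092}{3} \approx 2.029 \cdot 10^{6}$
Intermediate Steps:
$r{\left(t \right)} = - t$ ($r{\left(t \right)} = \left(t - 2 t\right) 1 = - t 1 = - t$)
$L{\left(w \right)} = \frac{15 + w}{9 + w}$
$q{\left(M,Z \right)} = 18 M$ ($q{\left(M,Z \right)} = - 6 \left(-1\right) 3 M = - 6 \left(- 3 M\right) = 18 M$)
$2029310 - \left(L{\left(-27 \right)} 554 + q{\left(-5,17 \right)}\right) = 2029310 - \left(\frac{15 - 27}{9 - 27} \cdot 554 + 18 \left(-5\right)\right) = 2029310 - \left(\frac{1}{-18} \left(-12\right) 554 - 90\right) = 2029310 - \left(\left(- \frac{1}{18}\right) \left(-12\right) 554 - 90\right) = 2029310 - \left(\frac{2}{3} \cdot 554 - 90\right) = 2029310 - \left(\frac{1108}{3} - 90\right) = 2029310 - \frac{838}{3} = \frac{6087092}{3}$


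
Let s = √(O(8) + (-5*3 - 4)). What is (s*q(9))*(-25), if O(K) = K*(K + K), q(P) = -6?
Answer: 150*√109 ≈ 1566.0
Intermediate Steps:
O(K) = 2*K² (O(K) = K*(2*K) = 2*K²)
s = √109 (s = √(2*8² + (-5*3 - 4)) = √(2*64 + (-15 - 4)) = √(128 - 19) = √109 ≈ 10.440)
(s*q(9))*(-25) = (√109*(-6))*(-25) = -6*√109*(-25) = 150*√109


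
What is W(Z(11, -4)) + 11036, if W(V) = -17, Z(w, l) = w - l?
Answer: 11019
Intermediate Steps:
W(Z(11, -4)) + 11036 = -17 + 11036 = 11019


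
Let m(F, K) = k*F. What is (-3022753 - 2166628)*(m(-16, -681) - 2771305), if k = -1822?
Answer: 14230076677293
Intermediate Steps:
m(F, K) = -1822*F
(-3022753 - 2166628)*(m(-16, -681) - 2771305) = (-3022753 - 2166628)*(-1822*(-16) - 2771305) = -5189381*(29152 - 2771305) = -5189381*(-2742153) = 14230076677293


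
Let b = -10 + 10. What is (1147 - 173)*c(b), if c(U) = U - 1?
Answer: -974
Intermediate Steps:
b = 0
c(U) = -1 + U
(1147 - 173)*c(b) = (1147 - 173)*(-1 + 0) = 974*(-1) = -974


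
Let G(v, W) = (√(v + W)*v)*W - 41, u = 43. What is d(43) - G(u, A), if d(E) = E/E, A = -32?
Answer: 42 + 1376*√11 ≈ 4605.7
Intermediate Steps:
d(E) = 1
G(v, W) = -41 + W*v*√(W + v) (G(v, W) = (√(W + v)*v)*W - 41 = (v*√(W + v))*W - 41 = W*v*√(W + v) - 41 = -41 + W*v*√(W + v))
d(43) - G(u, A) = 1 - (-41 - 32*43*√(-32 + 43)) = 1 - (-41 - 32*43*√11) = 1 - (-41 - 1376*√11) = 1 + (41 + 1376*√11) = 42 + 1376*√11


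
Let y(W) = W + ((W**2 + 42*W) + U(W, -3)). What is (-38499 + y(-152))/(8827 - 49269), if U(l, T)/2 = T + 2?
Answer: 21933/40442 ≈ 0.54233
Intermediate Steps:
U(l, T) = 4 + 2*T (U(l, T) = 2*(T + 2) = 2*(2 + T) = 4 + 2*T)
y(W) = -2 + W**2 + 43*W (y(W) = W + ((W**2 + 42*W) + (4 + 2*(-3))) = W + ((W**2 + 42*W) + (4 - 6)) = W + ((W**2 + 42*W) - 2) = W + (-2 + W**2 + 42*W) = -2 + W**2 + 43*W)
(-38499 + y(-152))/(8827 - 49269) = (-38499 + (-2 + (-152)**2 + 43*(-152)))/(8827 - 49269) = (-38499 + (-2 + 23104 - 6536))/(-40442) = (-38499 + 16566)*(-1/40442) = -21933*(-1/40442) = 21933/40442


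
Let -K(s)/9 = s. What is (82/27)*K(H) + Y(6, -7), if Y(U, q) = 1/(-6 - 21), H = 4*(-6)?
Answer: 17711/27 ≈ 655.96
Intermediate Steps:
H = -24
K(s) = -9*s
Y(U, q) = -1/27 (Y(U, q) = 1/(-27) = -1/27)
(82/27)*K(H) + Y(6, -7) = (82/27)*(-9*(-24)) - 1/27 = (82*(1/27))*216 - 1/27 = (82/27)*216 - 1/27 = 656 - 1/27 = 17711/27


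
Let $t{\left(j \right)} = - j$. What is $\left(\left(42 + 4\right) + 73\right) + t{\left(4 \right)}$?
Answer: $115$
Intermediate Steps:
$\left(\left(42 + 4\right) + 73\right) + t{\left(4 \right)} = \left(\left(42 + 4\right) + 73\right) - 4 = \left(46 + 73\right) - 4 = 119 - 4 = 115$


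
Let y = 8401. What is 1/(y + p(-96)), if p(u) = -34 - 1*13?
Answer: 1/8354 ≈ 0.00011970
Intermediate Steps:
p(u) = -47 (p(u) = -34 - 13 = -47)
1/(y + p(-96)) = 1/(8401 - 47) = 1/8354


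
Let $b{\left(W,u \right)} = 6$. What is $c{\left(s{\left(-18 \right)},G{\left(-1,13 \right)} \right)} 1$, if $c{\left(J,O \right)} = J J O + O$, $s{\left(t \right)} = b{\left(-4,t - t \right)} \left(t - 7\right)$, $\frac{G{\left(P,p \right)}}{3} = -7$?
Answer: $-472521$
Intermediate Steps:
$G{\left(P,p \right)} = -21$ ($G{\left(P,p \right)} = 3 \left(-7\right) = -21$)
$s{\left(t \right)} = -42 + 6 t$ ($s{\left(t \right)} = 6 \left(t - 7\right) = 6 \left(-7 + t\right) = -42 + 6 t$)
$c{\left(J,O \right)} = O + O J^{2}$ ($c{\left(J,O \right)} = J^{2} O + O = O J^{2} + O = O + O J^{2}$)
$c{\left(s{\left(-18 \right)},G{\left(-1,13 \right)} \right)} 1 = - 21 \left(1 + \left(-42 + 6 \left(-18\right)\right)^{2}\right) 1 = - 21 \left(1 + \left(-42 - 108\right)^{2}\right) 1 = - 21 \left(1 + \left(-150\right)^{2}\right) 1 = - 21 \left(1 + 22500\right) 1 = \left(-21\right) 22501 \cdot 1 = \left(-472521\right) 1 = -472521$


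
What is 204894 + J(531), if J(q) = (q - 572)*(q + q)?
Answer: 161352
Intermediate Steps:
J(q) = 2*q*(-572 + q) (J(q) = (-572 + q)*(2*q) = 2*q*(-572 + q))
204894 + J(531) = 204894 + 2*531*(-572 + 531) = 204894 + 2*531*(-41) = 204894 - 43542 = 161352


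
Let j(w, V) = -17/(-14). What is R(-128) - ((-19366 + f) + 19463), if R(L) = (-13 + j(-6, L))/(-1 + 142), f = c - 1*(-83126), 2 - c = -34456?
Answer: -77434153/658 ≈ -1.1768e+5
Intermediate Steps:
c = 34458 (c = 2 - 1*(-34456) = 2 + 34456 = 34458)
j(w, V) = 17/14 (j(w, V) = -17*(-1/14) = 17/14)
f = 117584 (f = 34458 - 1*(-83126) = 34458 + 83126 = 117584)
R(L) = -55/658 (R(L) = (-13 + 17/14)/(-1 + 142) = -165/14/141 = -165/14*1/141 = -55/658)
R(-128) - ((-19366 + f) + 19463) = -55/658 - ((-19366 + 117584) + 19463) = -55/658 - (98218 + 19463) = -55/658 - 1*117681 = -55/658 - 117681 = -77434153/658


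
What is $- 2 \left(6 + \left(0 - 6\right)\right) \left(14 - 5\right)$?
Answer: $0$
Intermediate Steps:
$- 2 \left(6 + \left(0 - 6\right)\right) \left(14 - 5\right) = - 2 \left(6 + \left(0 - 6\right)\right) 9 = - 2 \left(6 - 6\right) 9 = \left(-2\right) 0 \cdot 9 = 0 \cdot 9 = 0$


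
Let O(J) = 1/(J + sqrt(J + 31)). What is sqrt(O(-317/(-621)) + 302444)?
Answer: sqrt(95875369 + 3629328*sqrt(84387))/sqrt(317 + 12*sqrt(84387)) ≈ 549.95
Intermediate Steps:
O(J) = 1/(J + sqrt(31 + J))
sqrt(O(-317/(-621)) + 302444) = sqrt(1/(-317/(-621) + sqrt(31 - 317/(-621))) + 302444) = sqrt(1/(-317*(-1/621) + sqrt(31 - 317*(-1/621))) + 302444) = sqrt(1/(317/621 + sqrt(31 + 317/621)) + 302444) = sqrt(1/(317/621 + sqrt(19568/621)) + 302444) = sqrt(1/(317/621 + 4*sqrt(84387)/207) + 302444) = sqrt(302444 + 1/(317/621 + 4*sqrt(84387)/207))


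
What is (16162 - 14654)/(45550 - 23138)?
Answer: 29/431 ≈ 0.067285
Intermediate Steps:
(16162 - 14654)/(45550 - 23138) = 1508/22412 = 1508*(1/22412) = 29/431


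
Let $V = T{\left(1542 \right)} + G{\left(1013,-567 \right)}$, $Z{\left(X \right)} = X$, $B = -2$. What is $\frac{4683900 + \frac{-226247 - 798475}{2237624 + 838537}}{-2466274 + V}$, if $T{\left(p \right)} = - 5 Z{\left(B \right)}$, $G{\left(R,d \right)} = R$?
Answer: $- \frac{4802809827726}{2527836327137} \approx -1.9$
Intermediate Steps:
$T{\left(p \right)} = 10$ ($T{\left(p \right)} = \left(-5\right) \left(-2\right) = 10$)
$V = 1023$ ($V = 10 + 1013 = 1023$)
$\frac{4683900 + \frac{-226247 - 798475}{2237624 + 838537}}{-2466274 + V} = \frac{4683900 + \frac{-226247 - 798475}{2237624 + 838537}}{-2466274 + 1023} = \frac{4683900 - \frac{1024722}{3076161}}{-2465251} = \left(4683900 - \frac{341574}{1025387}\right) \left(- \frac{1}{2465251}\right) = \frac{4802809827726}{1025387} \left(- \frac{1}{2465251}\right) = - \frac{4802809827726}{2527836327137}$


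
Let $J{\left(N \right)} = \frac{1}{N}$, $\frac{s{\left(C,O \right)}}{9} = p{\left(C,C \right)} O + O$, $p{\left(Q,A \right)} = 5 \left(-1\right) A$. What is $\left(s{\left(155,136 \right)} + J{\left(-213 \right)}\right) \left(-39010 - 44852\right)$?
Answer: $\frac{5640868101906}{71} \approx 7.9449 \cdot 10^{10}$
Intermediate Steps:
$p{\left(Q,A \right)} = - 5 A$
$s{\left(C,O \right)} = 9 O - 45 C O$ ($s{\left(C,O \right)} = 9 \left(- 5 C O + O\right) = 9 \left(O - 5 C O\right) = 9 O - 45 C O$)
$\left(s{\left(155,136 \right)} + J{\left(-213 \right)}\right) \left(-39010 - 44852\right) = \left(9 \cdot 136 \left(1 - 775\right) + \frac{1}{-213}\right) \left(-39010 - 44852\right) = \left(9 \cdot 136 \left(1 - 775\right) - \frac{1}{213}\right) \left(-83862\right) = \left(9 \cdot 136 \left(-774\right) - \frac{1}{213}\right) \left(-83862\right) = \left(-947376 - \frac{1}{213}\right) \left(-83862\right) = \left(- \frac{201791089}{213}\right) \left(-83862\right) = \frac{5640868101906}{71}$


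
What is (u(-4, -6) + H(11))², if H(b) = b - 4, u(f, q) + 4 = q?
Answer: 9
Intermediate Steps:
u(f, q) = -4 + q
H(b) = -4 + b
(u(-4, -6) + H(11))² = ((-4 - 6) + (-4 + 11))² = (-10 + 7)² = (-3)² = 9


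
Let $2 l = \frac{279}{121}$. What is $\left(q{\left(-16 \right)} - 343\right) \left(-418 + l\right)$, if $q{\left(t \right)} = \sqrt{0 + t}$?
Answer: $\frac{34600811}{242} - \frac{201754 i}{121} \approx 1.4298 \cdot 10^{5} - 1667.4 i$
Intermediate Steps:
$q{\left(t \right)} = \sqrt{t}$
$l = \frac{279}{242}$ ($l = \frac{279 \cdot \frac{1}{121}}{2} = \frac{1}{2} \cdot \frac{279}{121} = \frac{279}{242} \approx 1.1529$)
$\left(q{\left(-16 \right)} - 343\right) \left(-418 + l\right) = \left(\sqrt{-16} - 343\right) \left(-418 + \frac{279}{242}\right) = \left(4 i - 343\right) \left(- \frac{100877}{242}\right) = \left(-343 + 4 i\right) \left(- \frac{100877}{242}\right) = \frac{34600811}{242} - \frac{201754 i}{121}$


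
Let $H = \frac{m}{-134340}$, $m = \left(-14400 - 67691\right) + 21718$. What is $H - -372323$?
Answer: $\frac{50017932193}{134340} \approx 3.7232 \cdot 10^{5}$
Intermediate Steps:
$m = -60373$ ($m = -82091 + 21718 = -60373$)
$H = \frac{60373}{134340}$ ($H = - \frac{60373}{-134340} = \left(-60373\right) \left(- \frac{1}{134340}\right) = \frac{60373}{134340} \approx 0.4494$)
$H - -372323 = \frac{60373}{134340} - -372323 = \frac{60373}{134340} + 372323 = \frac{50017932193}{134340}$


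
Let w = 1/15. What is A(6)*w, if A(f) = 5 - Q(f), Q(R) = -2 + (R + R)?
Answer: -⅓ ≈ -0.33333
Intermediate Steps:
Q(R) = -2 + 2*R
A(f) = 7 - 2*f (A(f) = 5 - (-2 + 2*f) = 5 + (2 - 2*f) = 7 - 2*f)
w = 1/15 ≈ 0.066667
A(6)*w = (7 - 2*6)*(1/15) = (7 - 12)*(1/15) = -5*1/15 = -⅓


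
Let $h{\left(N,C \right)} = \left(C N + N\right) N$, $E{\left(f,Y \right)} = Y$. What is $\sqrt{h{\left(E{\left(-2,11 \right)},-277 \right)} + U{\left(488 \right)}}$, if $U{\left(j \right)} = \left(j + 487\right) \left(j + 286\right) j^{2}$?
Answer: $2 \sqrt{44928834051} \approx 4.2393 \cdot 10^{5}$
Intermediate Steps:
$h{\left(N,C \right)} = N \left(N + C N\right)$ ($h{\left(N,C \right)} = \left(N + C N\right) N = N \left(N + C N\right)$)
$U{\left(j \right)} = j^{2} \left(286 + j\right) \left(487 + j\right)$ ($U{\left(j \right)} = \left(487 + j\right) \left(286 + j\right) j^{2} = \left(286 + j\right) \left(487 + j\right) j^{2} = j^{2} \left(286 + j\right) \left(487 + j\right)$)
$\sqrt{h{\left(E{\left(-2,11 \right)},-277 \right)} + U{\left(488 \right)}} = \sqrt{11^{2} \left(1 - 277\right) + 488^{2} \left(139282 + 488^{2} + 773 \cdot 488\right)} = \sqrt{121 \left(-276\right) + 238144 \left(139282 + 238144 + 377224\right)} = \sqrt{-33396 + 238144 \cdot 754650} = \sqrt{-33396 + 179715369600} = \sqrt{179715336204} = 2 \sqrt{44928834051}$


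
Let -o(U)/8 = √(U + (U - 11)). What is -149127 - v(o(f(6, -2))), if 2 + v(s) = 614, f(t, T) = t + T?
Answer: -149739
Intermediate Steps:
f(t, T) = T + t
o(U) = -8*√(-11 + 2*U) (o(U) = -8*√(U + (U - 11)) = -8*√(U + (-11 + U)) = -8*√(-11 + 2*U))
v(s) = 612 (v(s) = -2 + 614 = 612)
-149127 - v(o(f(6, -2))) = -149127 - 1*612 = -149127 - 612 = -149739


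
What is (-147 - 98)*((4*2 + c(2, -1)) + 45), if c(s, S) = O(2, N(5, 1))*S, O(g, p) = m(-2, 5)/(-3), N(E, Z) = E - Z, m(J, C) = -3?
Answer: -12740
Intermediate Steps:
O(g, p) = 1 (O(g, p) = -3/(-3) = -3*(-⅓) = 1)
c(s, S) = S (c(s, S) = 1*S = S)
(-147 - 98)*((4*2 + c(2, -1)) + 45) = (-147 - 98)*((4*2 - 1) + 45) = -245*((8 - 1) + 45) = -245*(7 + 45) = -245*52 = -12740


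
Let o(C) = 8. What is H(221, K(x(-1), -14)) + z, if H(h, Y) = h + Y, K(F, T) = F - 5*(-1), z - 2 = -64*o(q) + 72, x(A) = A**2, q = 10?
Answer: -211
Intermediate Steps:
z = -438 (z = 2 + (-64*8 + 72) = 2 + (-512 + 72) = 2 - 440 = -438)
K(F, T) = 5 + F (K(F, T) = F + 5 = 5 + F)
H(h, Y) = Y + h
H(221, K(x(-1), -14)) + z = ((5 + (-1)**2) + 221) - 438 = ((5 + 1) + 221) - 438 = (6 + 221) - 438 = 227 - 438 = -211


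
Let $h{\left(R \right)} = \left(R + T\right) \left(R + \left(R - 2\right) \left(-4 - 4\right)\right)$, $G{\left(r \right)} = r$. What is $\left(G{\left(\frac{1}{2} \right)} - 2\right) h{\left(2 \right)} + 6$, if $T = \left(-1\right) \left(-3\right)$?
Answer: $-9$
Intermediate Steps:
$T = 3$
$h{\left(R \right)} = \left(3 + R\right) \left(16 - 7 R\right)$ ($h{\left(R \right)} = \left(R + 3\right) \left(R + \left(R - 2\right) \left(-4 - 4\right)\right) = \left(3 + R\right) \left(R + \left(-2 + R\right) \left(-8\right)\right) = \left(3 + R\right) \left(R - \left(-16 + 8 R\right)\right) = \left(3 + R\right) \left(16 - 7 R\right)$)
$\left(G{\left(\frac{1}{2} \right)} - 2\right) h{\left(2 \right)} + 6 = \left(\frac{1}{2} - 2\right) \left(48 - 7 \cdot 2^{2} - 10\right) + 6 = \left(\frac{1}{2} - 2\right) \left(48 - 28 - 10\right) + 6 = - \frac{3 \left(48 - 28 - 10\right)}{2} + 6 = \left(- \frac{3}{2}\right) 10 + 6 = -15 + 6 = -9$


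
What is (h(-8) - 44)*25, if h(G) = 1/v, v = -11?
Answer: -12125/11 ≈ -1102.3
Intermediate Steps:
h(G) = -1/11 (h(G) = 1/(-11) = -1/11)
(h(-8) - 44)*25 = (-1/11 - 44)*25 = -485/11*25 = -12125/11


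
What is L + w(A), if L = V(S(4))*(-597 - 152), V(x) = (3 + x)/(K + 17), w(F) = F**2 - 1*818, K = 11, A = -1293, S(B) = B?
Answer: 6683375/4 ≈ 1.6708e+6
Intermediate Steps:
w(F) = -818 + F**2 (w(F) = F**2 - 818 = -818 + F**2)
V(x) = 3/28 + x/28 (V(x) = (3 + x)/(11 + 17) = (3 + x)/28 = (3 + x)*(1/28) = 3/28 + x/28)
L = -749/4 (L = (3/28 + (1/28)*4)*(-597 - 152) = (3/28 + 1/7)*(-749) = (1/4)*(-749) = -749/4 ≈ -187.25)
L + w(A) = -749/4 + (-818 + (-1293)**2) = -749/4 + (-818 + 1671849) = -749/4 + 1671031 = 6683375/4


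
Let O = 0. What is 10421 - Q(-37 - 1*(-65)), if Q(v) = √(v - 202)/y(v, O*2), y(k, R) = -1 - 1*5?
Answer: 10421 + I*√174/6 ≈ 10421.0 + 2.1985*I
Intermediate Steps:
y(k, R) = -6 (y(k, R) = -1 - 5 = -6)
Q(v) = -√(-202 + v)/6 (Q(v) = √(v - 202)/(-6) = √(-202 + v)*(-⅙) = -√(-202 + v)/6)
10421 - Q(-37 - 1*(-65)) = 10421 - (-1)*√(-202 + (-37 - 1*(-65)))/6 = 10421 - (-1)*√(-202 + (-37 + 65))/6 = 10421 - (-1)*√(-202 + 28)/6 = 10421 - (-1)*√(-174)/6 = 10421 - (-1)*I*√174/6 = 10421 + I*√174/6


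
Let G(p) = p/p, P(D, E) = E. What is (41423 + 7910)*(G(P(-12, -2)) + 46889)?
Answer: 2313224370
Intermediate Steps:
G(p) = 1
(41423 + 7910)*(G(P(-12, -2)) + 46889) = (41423 + 7910)*(1 + 46889) = 49333*46890 = 2313224370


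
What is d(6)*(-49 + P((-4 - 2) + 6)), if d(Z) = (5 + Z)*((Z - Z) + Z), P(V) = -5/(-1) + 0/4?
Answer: -2904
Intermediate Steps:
P(V) = 5 (P(V) = -5*(-1) + 0*(¼) = 5 + 0 = 5)
d(Z) = Z*(5 + Z) (d(Z) = (5 + Z)*(0 + Z) = (5 + Z)*Z = Z*(5 + Z))
d(6)*(-49 + P((-4 - 2) + 6)) = (6*(5 + 6))*(-49 + 5) = (6*11)*(-44) = 66*(-44) = -2904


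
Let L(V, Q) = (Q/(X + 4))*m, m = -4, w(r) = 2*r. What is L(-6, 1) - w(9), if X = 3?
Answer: -130/7 ≈ -18.571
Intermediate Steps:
L(V, Q) = -4*Q/7 (L(V, Q) = (Q/(3 + 4))*(-4) = (Q/7)*(-4) = -4*Q/7)
L(-6, 1) - w(9) = -4/7*1 - 2*9 = -4/7 - 1*18 = -4/7 - 18 = -130/7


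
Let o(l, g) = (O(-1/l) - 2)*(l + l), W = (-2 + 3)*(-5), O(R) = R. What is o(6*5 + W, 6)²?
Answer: 10404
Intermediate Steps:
W = -5 (W = 1*(-5) = -5)
o(l, g) = 2*l*(-2 - 1/l) (o(l, g) = (-1/l - 2)*(l + l) = (-2 - 1/l)*(2*l) = 2*l*(-2 - 1/l))
o(6*5 + W, 6)² = (-2 - 4*(6*5 - 5))² = (-2 - 4*(30 - 5))² = (-2 - 4*25)² = (-2 - 100)² = (-102)² = 10404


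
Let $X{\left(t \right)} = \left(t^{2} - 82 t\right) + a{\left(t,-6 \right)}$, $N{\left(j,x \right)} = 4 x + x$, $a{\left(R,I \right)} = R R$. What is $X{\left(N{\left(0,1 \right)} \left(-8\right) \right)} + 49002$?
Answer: $55482$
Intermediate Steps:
$a{\left(R,I \right)} = R^{2}$
$N{\left(j,x \right)} = 5 x$
$X{\left(t \right)} = - 82 t + 2 t^{2}$ ($X{\left(t \right)} = \left(t^{2} - 82 t\right) + t^{2} = - 82 t + 2 t^{2}$)
$X{\left(N{\left(0,1 \right)} \left(-8\right) \right)} + 49002 = 2 \cdot 5 \cdot 1 \left(-8\right) \left(-41 + 5 \cdot 1 \left(-8\right)\right) + 49002 = 2 \cdot 5 \left(-8\right) \left(-41 + 5 \left(-8\right)\right) + 49002 = 2 \left(-40\right) \left(-41 - 40\right) + 49002 = 2 \left(-40\right) \left(-81\right) + 49002 = 6480 + 49002 = 55482$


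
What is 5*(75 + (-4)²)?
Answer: 455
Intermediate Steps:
5*(75 + (-4)²) = 5*(75 + 16) = 5*91 = 455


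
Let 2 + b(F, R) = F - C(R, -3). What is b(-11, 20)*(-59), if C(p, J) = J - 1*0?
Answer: 590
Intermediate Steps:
C(p, J) = J (C(p, J) = J + 0 = J)
b(F, R) = 1 + F (b(F, R) = -2 + (F - 1*(-3)) = -2 + (F + 3) = -2 + (3 + F) = 1 + F)
b(-11, 20)*(-59) = (1 - 11)*(-59) = -10*(-59) = 590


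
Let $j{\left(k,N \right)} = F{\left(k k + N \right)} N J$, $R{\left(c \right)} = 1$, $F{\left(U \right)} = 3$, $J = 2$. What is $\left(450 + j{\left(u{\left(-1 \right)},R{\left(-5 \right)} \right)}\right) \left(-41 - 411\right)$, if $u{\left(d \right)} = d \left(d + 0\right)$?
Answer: $-206112$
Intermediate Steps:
$u{\left(d \right)} = d^{2}$ ($u{\left(d \right)} = d d = d^{2}$)
$j{\left(k,N \right)} = 6 N$ ($j{\left(k,N \right)} = 3 N 2 = 6 N$)
$\left(450 + j{\left(u{\left(-1 \right)},R{\left(-5 \right)} \right)}\right) \left(-41 - 411\right) = \left(450 + 6 \cdot 1\right) \left(-41 - 411\right) = \left(450 + 6\right) \left(-452\right) = 456 \left(-452\right) = -206112$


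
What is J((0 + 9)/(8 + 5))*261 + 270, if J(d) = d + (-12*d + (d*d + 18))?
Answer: 524826/169 ≈ 3105.5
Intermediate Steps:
J(d) = 18 + d² - 11*d (J(d) = d + (-12*d + (d² + 18)) = d + (-12*d + (18 + d²)) = d + (18 + d² - 12*d) = 18 + d² - 11*d)
J((0 + 9)/(8 + 5))*261 + 270 = (18 + ((0 + 9)/(8 + 5))² - 11*(0 + 9)/(8 + 5))*261 + 270 = (18 + (9/13)² - 99/13)*261 + 270 = (18 + (9*(1/13))² - 99/13)*261 + 270 = (18 + (9/13)² - 11*9/13)*261 + 270 = (18 + 81/169 - 99/13)*261 + 270 = (1836/169)*261 + 270 = 479196/169 + 270 = 524826/169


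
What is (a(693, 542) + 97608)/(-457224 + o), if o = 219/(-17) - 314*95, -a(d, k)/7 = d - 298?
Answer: -1612331/8280137 ≈ -0.19472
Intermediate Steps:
a(d, k) = 2086 - 7*d (a(d, k) = -7*(d - 298) = -7*(-298 + d) = 2086 - 7*d)
o = -507329/17 (o = 219*(-1/17) - 29830 = -219/17 - 29830 = -507329/17 ≈ -29843.)
(a(693, 542) + 97608)/(-457224 + o) = ((2086 - 7*693) + 97608)/(-457224 - 507329/17) = ((2086 - 4851) + 97608)/(-8280137/17) = (-2765 + 97608)*(-17/8280137) = 94843*(-17/8280137) = -1612331/8280137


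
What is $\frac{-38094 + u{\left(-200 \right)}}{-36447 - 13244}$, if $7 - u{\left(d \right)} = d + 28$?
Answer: $\frac{37915}{49691} \approx 0.76302$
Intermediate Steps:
$u{\left(d \right)} = -21 - d$ ($u{\left(d \right)} = 7 - \left(d + 28\right) = 7 - \left(28 + d\right) = -21 - d$)
$\frac{-38094 + u{\left(-200 \right)}}{-36447 - 13244} = \frac{-38094 - -179}{-36447 - 13244} = \frac{-38094 + \left(-21 + 200\right)}{-49691} = \left(-38094 + 179\right) \left(- \frac{1}{49691}\right) = \left(-37915\right) \left(- \frac{1}{49691}\right) = \frac{37915}{49691}$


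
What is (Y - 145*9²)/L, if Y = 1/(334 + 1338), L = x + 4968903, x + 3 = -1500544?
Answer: -19637639/5799091232 ≈ -0.0033863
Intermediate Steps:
x = -1500547 (x = -3 - 1500544 = -1500547)
L = 3468356 (L = -1500547 + 4968903 = 3468356)
Y = 1/1672 ≈ 0.00059809
(Y - 145*9²)/L = (1/1672 - 145*9²)/3468356 = (1/1672 - 145*81)*(1/3468356) = (1/1672 - 11745)*(1/3468356) = -19637639/1672*1/3468356 = -19637639/5799091232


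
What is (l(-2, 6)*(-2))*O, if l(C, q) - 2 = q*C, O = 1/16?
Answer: 5/4 ≈ 1.2500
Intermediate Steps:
O = 1/16 ≈ 0.062500
l(C, q) = 2 + C*q (l(C, q) = 2 + q*C = 2 + C*q)
(l(-2, 6)*(-2))*O = ((2 - 2*6)*(-2))*(1/16) = ((2 - 12)*(-2))*(1/16) = -10*(-2)*(1/16) = 20*(1/16) = 5/4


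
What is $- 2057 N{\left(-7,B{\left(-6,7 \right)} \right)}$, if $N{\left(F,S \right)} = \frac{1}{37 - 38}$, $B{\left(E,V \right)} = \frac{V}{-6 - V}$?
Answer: $2057$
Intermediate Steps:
$N{\left(F,S \right)} = -1$ ($N{\left(F,S \right)} = \frac{1}{-1} = -1$)
$- 2057 N{\left(-7,B{\left(-6,7 \right)} \right)} = \left(-2057\right) \left(-1\right) = 2057$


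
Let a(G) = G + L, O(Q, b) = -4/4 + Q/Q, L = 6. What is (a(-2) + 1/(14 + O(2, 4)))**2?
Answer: 3249/196 ≈ 16.577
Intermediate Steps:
O(Q, b) = 0 (O(Q, b) = -4*1/4 + 1 = -1 + 1 = 0)
a(G) = 6 + G (a(G) = G + 6 = 6 + G)
(a(-2) + 1/(14 + O(2, 4)))**2 = ((6 - 2) + 1/(14 + 0))**2 = (4 + 1/14)**2 = (57/14)**2 = 3249/196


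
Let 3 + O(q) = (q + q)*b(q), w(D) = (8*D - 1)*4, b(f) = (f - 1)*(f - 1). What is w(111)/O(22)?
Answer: 3548/19401 ≈ 0.18288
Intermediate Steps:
b(f) = (-1 + f)² (b(f) = (-1 + f)*(-1 + f) = (-1 + f)²)
w(D) = -4 + 32*D (w(D) = (-1 + 8*D)*4 = -4 + 32*D)
O(q) = -3 + 2*q*(-1 + q)² (O(q) = -3 + (q + q)*(-1 + q)² = -3 + (2*q)*(-1 + q)² = -3 + 2*q*(-1 + q)²)
w(111)/O(22) = (-4 + 32*111)/(-3 + 2*22*(-1 + 22)²) = (-4 + 3552)/(-3 + 2*22*21²) = 3548/(-3 + 2*22*441) = 3548/(-3 + 19404) = 3548/19401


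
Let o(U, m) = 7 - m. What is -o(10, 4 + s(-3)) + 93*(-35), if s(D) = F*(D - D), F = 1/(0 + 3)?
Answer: -3258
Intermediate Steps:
F = ⅓ (F = 1/3 = ⅓ ≈ 0.33333)
s(D) = 0 (s(D) = (D - D)/3 = (⅓)*0 = 0)
-o(10, 4 + s(-3)) + 93*(-35) = -(7 - (4 + 0)) + 93*(-35) = -(7 - 1*4) - 3255 = -(7 - 4) - 3255 = -1*3 - 3255 = -3 - 3255 = -3258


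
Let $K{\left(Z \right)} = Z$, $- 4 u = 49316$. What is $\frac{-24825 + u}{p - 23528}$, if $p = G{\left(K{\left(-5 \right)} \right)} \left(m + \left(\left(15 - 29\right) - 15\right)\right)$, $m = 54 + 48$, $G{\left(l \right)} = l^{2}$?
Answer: $\frac{37154}{21703} \approx 1.7119$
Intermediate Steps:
$u = -12329$ ($u = \left(- \frac{1}{4}\right) 49316 = -12329$)
$m = 102$
$p = 1825$ ($p = \left(-5\right)^{2} \left(102 + \left(\left(15 - 29\right) - 15\right)\right) = 25 \left(102 - 29\right) = 25 \cdot 73 = 1825$)
$\frac{-24825 + u}{p - 23528} = \frac{-24825 - 12329}{1825 - 23528} = - \frac{37154}{-21703} = \left(-37154\right) \left(- \frac{1}{21703}\right) = \frac{37154}{21703}$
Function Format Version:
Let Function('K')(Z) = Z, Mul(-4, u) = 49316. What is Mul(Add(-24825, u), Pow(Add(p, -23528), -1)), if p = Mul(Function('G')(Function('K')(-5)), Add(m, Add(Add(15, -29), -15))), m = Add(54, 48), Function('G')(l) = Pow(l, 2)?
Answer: Rational(37154, 21703) ≈ 1.7119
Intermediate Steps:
u = -12329 (u = Mul(Rational(-1, 4), 49316) = -12329)
m = 102
p = 1825 (p = Mul(Pow(-5, 2), Add(102, Add(Add(15, -29), -15))) = Mul(25, Add(102, Add(-14, -15))) = Mul(25, Add(102, -29)) = Mul(25, 73) = 1825)
Mul(Add(-24825, u), Pow(Add(p, -23528), -1)) = Mul(Add(-24825, -12329), Pow(Add(1825, -23528), -1)) = Mul(-37154, Pow(-21703, -1)) = Mul(-37154, Rational(-1, 21703)) = Rational(37154, 21703)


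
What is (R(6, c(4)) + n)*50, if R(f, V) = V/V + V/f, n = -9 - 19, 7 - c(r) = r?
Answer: -1325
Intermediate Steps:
c(r) = 7 - r
n = -28
R(f, V) = 1 + V/f
(R(6, c(4)) + n)*50 = (((7 - 1*4) + 6)/6 - 28)*50 = (((7 - 4) + 6)/6 - 28)*50 = ((3 + 6)/6 - 28)*50 = ((1/6)*9 - 28)*50 = (3/2 - 28)*50 = -53/2*50 = -1325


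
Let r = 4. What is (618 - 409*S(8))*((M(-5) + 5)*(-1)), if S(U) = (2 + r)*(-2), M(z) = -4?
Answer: -5526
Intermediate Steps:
S(U) = -12 (S(U) = (2 + 4)*(-2) = 6*(-2) = -12)
(618 - 409*S(8))*((M(-5) + 5)*(-1)) = (618 - 409*(-12))*((-4 + 5)*(-1)) = (618 + 4908)*(1*(-1)) = 5526*(-1) = -5526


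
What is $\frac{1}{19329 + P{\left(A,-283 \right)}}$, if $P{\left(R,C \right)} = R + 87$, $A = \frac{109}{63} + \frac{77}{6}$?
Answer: $\frac{126}{2448251} \approx 5.1465 \cdot 10^{-5}$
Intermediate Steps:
$A = \frac{1835}{126}$ ($A = 109 \cdot \frac{1}{63} + 77 \cdot \frac{1}{6} = \frac{109}{63} + \frac{77}{6} = \frac{1835}{126} \approx 14.563$)
$P{\left(R,C \right)} = 87 + R$
$\frac{1}{19329 + P{\left(A,-283 \right)}} = \frac{1}{19329 + \left(87 + \frac{1835}{126}\right)} = \frac{1}{19329 + \frac{12797}{126}} = \frac{1}{\frac{2448251}{126}} = \frac{126}{2448251}$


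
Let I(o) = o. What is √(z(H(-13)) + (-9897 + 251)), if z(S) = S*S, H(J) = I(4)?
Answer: 3*I*√1070 ≈ 98.133*I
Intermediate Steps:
H(J) = 4
z(S) = S²
√(z(H(-13)) + (-9897 + 251)) = √(4² + (-9897 + 251)) = √(16 - 9646) = √(-9630) = 3*I*√1070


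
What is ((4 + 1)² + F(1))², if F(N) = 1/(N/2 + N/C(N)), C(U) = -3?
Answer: 961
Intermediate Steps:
F(N) = 6/N (F(N) = 1/(N/2 + N/(-3)) = 1/(N*(½) + N*(-⅓)) = 1/(N/2 - N/3) = 1/(N/6) = 6/N)
((4 + 1)² + F(1))² = ((4 + 1)² + 6/1)² = (5² + 6*1)² = (25 + 6)² = 31² = 961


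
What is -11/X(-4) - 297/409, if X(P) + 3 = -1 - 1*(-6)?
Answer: -5093/818 ≈ -6.2262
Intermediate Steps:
X(P) = 2 (X(P) = -3 + (-1 - 1*(-6)) = -3 + (-1 + 6) = -3 + 5 = 2)
-11/X(-4) - 297/409 = -11/2 - 297/409 = -5093/818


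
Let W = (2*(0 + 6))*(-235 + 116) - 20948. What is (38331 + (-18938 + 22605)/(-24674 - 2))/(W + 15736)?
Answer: -945852089/163848640 ≈ -5.7727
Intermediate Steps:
W = -22376 (W = (2*6)*(-119) - 20948 = 12*(-119) - 20948 = -1428 - 20948 = -22376)
(38331 + (-18938 + 22605)/(-24674 - 2))/(W + 15736) = (38331 + (-18938 + 22605)/(-24674 - 2))/(-22376 + 15736) = (38331 + 3667/(-24676))/(-6640) = (38331 + 3667*(-1/24676))*(-1/6640) = (38331 - 3667/24676)*(-1/6640) = (945852089/24676)*(-1/6640) = -945852089/163848640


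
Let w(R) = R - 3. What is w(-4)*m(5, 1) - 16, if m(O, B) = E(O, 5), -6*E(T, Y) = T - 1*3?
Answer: -41/3 ≈ -13.667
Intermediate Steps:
w(R) = -3 + R
E(T, Y) = 1/2 - T/6 (E(T, Y) = -(T - 1*3)/6 = -(T - 3)/6 = -(-3 + T)/6 = 1/2 - T/6)
m(O, B) = 1/2 - O/6
w(-4)*m(5, 1) - 16 = (-3 - 4)*(1/2 - 1/6*5) - 16 = -7*(1/2 - 5/6) - 16 = -7*(-1/3) - 16 = 7/3 - 16 = -41/3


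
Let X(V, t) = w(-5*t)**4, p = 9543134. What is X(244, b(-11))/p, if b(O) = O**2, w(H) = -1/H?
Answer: 1/1278534703420658750 ≈ 7.8215e-19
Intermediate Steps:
X(V, t) = 1/(625*t**4) (X(V, t) = (-1/((-5*t)))**4 = (-(-1)/(5*t))**4 = (1/(5*t))**4 = 1/(625*t**4))
X(244, b(-11))/p = (1/(625*((-11)**2)**4))/9543134 = ((1/625)/121**4)*(1/9543134) = ((1/625)*(1/214358881))*(1/9543134) = (1/133974300625)*(1/9543134) = 1/1278534703420658750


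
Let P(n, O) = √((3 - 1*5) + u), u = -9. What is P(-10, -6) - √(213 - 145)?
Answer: -2*√17 + I*√11 ≈ -8.2462 + 3.3166*I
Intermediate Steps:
P(n, O) = I*√11 (P(n, O) = √((3 - 1*5) - 9) = √((3 - 5) - 9) = √(-2 - 9) = √(-11) = I*√11)
P(-10, -6) - √(213 - 145) = I*√11 - √(213 - 145) = I*√11 - √68 = I*√11 - 2*√17 = -2*√17 + I*√11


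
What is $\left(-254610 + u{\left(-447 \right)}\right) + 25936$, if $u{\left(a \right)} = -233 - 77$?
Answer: $-228984$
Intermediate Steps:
$u{\left(a \right)} = -310$
$\left(-254610 + u{\left(-447 \right)}\right) + 25936 = \left(-254610 - 310\right) + 25936 = -254920 + 25936 = -228984$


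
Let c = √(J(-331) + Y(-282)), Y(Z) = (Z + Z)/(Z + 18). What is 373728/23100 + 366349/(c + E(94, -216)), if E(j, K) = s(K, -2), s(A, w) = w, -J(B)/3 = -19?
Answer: 31067537972/2335025 + 366349*√28622/1213 ≈ 64401.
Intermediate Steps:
J(B) = 57 (J(B) = -3*(-19) = 57)
Y(Z) = 2*Z/(18 + Z) (Y(Z) = (2*Z)/(18 + Z) = 2*Z/(18 + Z))
E(j, K) = -2
c = √28622/22 (c = √(57 + 2*(-282)/(18 - 282)) = √(57 + 2*(-282)/(-264)) = √(57 + 2*(-282)*(-1/264)) = √(57 + 47/22) = √(1301/22) = √28622/22 ≈ 7.6900)
373728/23100 + 366349/(c + E(94, -216)) = 373728/23100 + 366349/(√28622/22 - 2) = 373728*(1/23100) + 366349/(-2 + √28622/22) = 31144/1925 + 366349/(-2 + √28622/22)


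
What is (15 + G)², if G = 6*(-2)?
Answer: 9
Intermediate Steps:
G = -12
(15 + G)² = (15 - 12)² = 3² = 9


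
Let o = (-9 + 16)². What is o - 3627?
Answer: -3578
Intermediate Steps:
o = 49 (o = 7² = 49)
o - 3627 = 49 - 3627 = -3578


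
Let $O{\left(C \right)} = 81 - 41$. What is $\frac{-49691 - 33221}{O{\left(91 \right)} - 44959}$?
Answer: $\frac{82912}{44919} \approx 1.8458$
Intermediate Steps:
$O{\left(C \right)} = 40$
$\frac{-49691 - 33221}{O{\left(91 \right)} - 44959} = \frac{-49691 - 33221}{40 - 44959} = - \frac{82912}{-44919} = \left(-82912\right) \left(- \frac{1}{44919}\right) = \frac{82912}{44919}$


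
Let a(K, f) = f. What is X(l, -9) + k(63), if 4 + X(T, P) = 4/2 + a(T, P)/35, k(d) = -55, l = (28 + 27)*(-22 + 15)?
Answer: -2004/35 ≈ -57.257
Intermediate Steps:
l = -385 (l = 55*(-7) = -385)
X(T, P) = -2 + P/35 (X(T, P) = -4 + (4/2 + P/35) = -4 + (4*(1/2) + P*(1/35)) = -4 + (2 + P/35) = -2 + P/35)
X(l, -9) + k(63) = (-2 + (1/35)*(-9)) - 55 = (-2 - 9/35) - 55 = -79/35 - 55 = -2004/35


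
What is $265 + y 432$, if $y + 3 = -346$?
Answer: $-150503$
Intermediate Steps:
$y = -349$ ($y = -3 - 346 = -349$)
$265 + y 432 = 265 - 150768 = -150503$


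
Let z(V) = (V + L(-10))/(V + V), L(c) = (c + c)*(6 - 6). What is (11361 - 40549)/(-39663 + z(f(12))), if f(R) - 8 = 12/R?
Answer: 58376/79325 ≈ 0.73591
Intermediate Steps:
f(R) = 8 + 12/R
L(c) = 0 (L(c) = (2*c)*0 = 0)
z(V) = 1/2 (z(V) = (V + 0)/(V + V) = V/((2*V)) = V*(1/(2*V)) = 1/2)
(11361 - 40549)/(-39663 + z(f(12))) = (11361 - 40549)/(-39663 + 1/2) = -29188/(-79325/2) = -29188*(-2/79325) = 58376/79325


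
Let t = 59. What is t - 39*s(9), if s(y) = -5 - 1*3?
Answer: 371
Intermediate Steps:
s(y) = -8 (s(y) = -5 - 3 = -8)
t - 39*s(9) = 59 - 39*(-8) = 59 + 312 = 371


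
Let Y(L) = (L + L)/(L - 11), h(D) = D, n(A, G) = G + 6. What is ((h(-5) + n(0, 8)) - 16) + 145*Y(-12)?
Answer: 3319/23 ≈ 144.30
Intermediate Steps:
n(A, G) = 6 + G
Y(L) = 2*L/(-11 + L) (Y(L) = (2*L)/(-11 + L) = 2*L/(-11 + L))
((h(-5) + n(0, 8)) - 16) + 145*Y(-12) = ((-5 + (6 + 8)) - 16) + 145*(2*(-12)/(-11 - 12)) = ((-5 + 14) - 16) + 145*(2*(-12)/(-23)) = (9 - 16) + 145*(2*(-12)*(-1/23)) = -7 + 145*(24/23) = -7 + 3480/23 = 3319/23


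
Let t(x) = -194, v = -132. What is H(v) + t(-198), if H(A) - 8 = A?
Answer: -318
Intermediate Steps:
H(A) = 8 + A
H(v) + t(-198) = (8 - 132) - 194 = -124 - 194 = -318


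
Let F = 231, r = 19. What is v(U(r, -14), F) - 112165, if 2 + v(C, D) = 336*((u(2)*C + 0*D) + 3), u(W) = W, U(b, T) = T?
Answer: -120567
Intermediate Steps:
v(C, D) = 1006 + 672*C (v(C, D) = -2 + 336*((2*C + 0*D) + 3) = -2 + 336*((2*C + 0) + 3) = -2 + 336*(2*C + 3) = -2 + 336*(3 + 2*C) = -2 + (1008 + 672*C) = 1006 + 672*C)
v(U(r, -14), F) - 112165 = (1006 + 672*(-14)) - 112165 = (1006 - 9408) - 112165 = -8402 - 112165 = -120567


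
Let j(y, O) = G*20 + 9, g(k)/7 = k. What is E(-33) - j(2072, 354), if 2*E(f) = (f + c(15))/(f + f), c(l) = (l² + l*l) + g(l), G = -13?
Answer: 5435/22 ≈ 247.05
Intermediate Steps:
g(k) = 7*k
c(l) = 2*l² + 7*l (c(l) = (l² + l*l) + 7*l = (l² + l²) + 7*l = 2*l² + 7*l)
j(y, O) = -251 (j(y, O) = -13*20 + 9 = -260 + 9 = -251)
E(f) = (555 + f)/(4*f) (E(f) = ((f + 15*(7 + 2*15))/(f + f))/2 = ((f + 15*(7 + 30))/((2*f)))/2 = ((f + 15*37)*(1/(2*f)))/2 = ((f + 555)*(1/(2*f)))/2 = ((555 + f)*(1/(2*f)))/2 = ((555 + f)/(2*f))/2 = (555 + f)/(4*f))
E(-33) - j(2072, 354) = (¼)*(555 - 33)/(-33) - 1*(-251) = (¼)*(-1/33)*522 + 251 = -87/22 + 251 = 5435/22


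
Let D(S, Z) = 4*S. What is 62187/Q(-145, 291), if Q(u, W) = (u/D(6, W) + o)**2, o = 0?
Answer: 35819712/21025 ≈ 1703.7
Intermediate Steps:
Q(u, W) = u**2/576 (Q(u, W) = (u/((4*6)) + 0)**2 = (u/24 + 0)**2 = (u/24)**2 = u**2/576)
62187/Q(-145, 291) = 62187/(((1/576)*(-145)**2)) = 62187/(((1/576)*21025)) = 62187/(21025/576) = 62187*(576/21025) = 35819712/21025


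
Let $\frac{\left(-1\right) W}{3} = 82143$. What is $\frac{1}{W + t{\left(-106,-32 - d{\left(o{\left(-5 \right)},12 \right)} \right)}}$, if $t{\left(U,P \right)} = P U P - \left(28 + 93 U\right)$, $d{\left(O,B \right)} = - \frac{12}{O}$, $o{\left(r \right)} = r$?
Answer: $- \frac{25}{9050879} \approx -2.7622 \cdot 10^{-6}$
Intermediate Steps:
$W = -246429$ ($W = \left(-3\right) 82143 = -246429$)
$t{\left(U,P \right)} = -28 - 93 U + U P^{2}$ ($t{\left(U,P \right)} = U P^{2} - \left(28 + 93 U\right) = -28 - 93 U + U P^{2}$)
$\frac{1}{W + t{\left(-106,-32 - d{\left(o{\left(-5 \right)},12 \right)} \right)}} = \frac{1}{-246429 - \left(-9830 + 106 \left(-32 - - \frac{12}{-5}\right)^{2}\right)} = \frac{1}{-246429 - \left(-9830 + 106 \left(-32 - \left(-12\right) \left(- \frac{1}{5}\right)\right)^{2}\right)} = \frac{1}{-246429 - \left(-9830 + 106 \left(-32 - \frac{12}{5}\right)^{2}\right)} = \frac{1}{-246429 - \left(-9830 + \frac{3135904}{25}\right)} = \frac{1}{-246429 - \frac{2890154}{25}} = \frac{1}{- \frac{9050879}{25}} = - \frac{25}{9050879}$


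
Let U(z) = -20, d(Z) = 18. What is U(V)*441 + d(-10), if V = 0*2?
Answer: -8802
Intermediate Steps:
V = 0
U(V)*441 + d(-10) = -20*441 + 18 = -8820 + 18 = -8802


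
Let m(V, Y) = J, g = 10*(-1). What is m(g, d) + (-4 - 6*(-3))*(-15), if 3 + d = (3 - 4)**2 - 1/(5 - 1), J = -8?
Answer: -218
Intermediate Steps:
g = -10
d = -9/4 (d = -3 + ((3 - 4)**2 - 1/(5 - 1)) = -3 + ((-1)**2 - 1/4) = -3 + (1 - 1*1/4) = -3 + (1 - 1/4) = -3 + 3/4 = -9/4 ≈ -2.2500)
m(V, Y) = -8
m(g, d) + (-4 - 6*(-3))*(-15) = -8 + (-4 - 6*(-3))*(-15) = -8 + (-4 + 18)*(-15) = -8 + 14*(-15) = -8 - 210 = -218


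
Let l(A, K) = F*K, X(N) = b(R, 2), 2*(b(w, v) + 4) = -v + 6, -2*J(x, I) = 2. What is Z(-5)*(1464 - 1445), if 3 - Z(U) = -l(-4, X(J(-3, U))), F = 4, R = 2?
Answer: -95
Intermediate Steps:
J(x, I) = -1 (J(x, I) = -½*2 = -1)
b(w, v) = -1 - v/2 (b(w, v) = -4 + (-v + 6)/2 = -4 + (6 - v)/2 = -4 + (3 - v/2) = -1 - v/2)
X(N) = -2 (X(N) = -1 - ½*2 = -1 - 1 = -2)
l(A, K) = 4*K
Z(U) = -5 (Z(U) = 3 - (-1)*4*(-2) = 3 - (-1)*(-8) = 3 - 1*8 = 3 - 8 = -5)
Z(-5)*(1464 - 1445) = -5*(1464 - 1445) = -5*19 = -95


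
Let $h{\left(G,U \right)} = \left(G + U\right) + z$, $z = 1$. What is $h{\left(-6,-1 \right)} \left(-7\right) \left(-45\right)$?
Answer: $-1890$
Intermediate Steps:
$h{\left(G,U \right)} = 1 + G + U$ ($h{\left(G,U \right)} = \left(G + U\right) + 1 = 1 + G + U$)
$h{\left(-6,-1 \right)} \left(-7\right) \left(-45\right) = \left(1 - 6 - 1\right) \left(-7\right) \left(-45\right) = \left(-6\right) \left(-7\right) \left(-45\right) = 42 \left(-45\right) = -1890$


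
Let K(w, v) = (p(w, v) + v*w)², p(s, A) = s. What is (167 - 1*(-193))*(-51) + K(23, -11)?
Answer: 34540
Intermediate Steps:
K(w, v) = (w + v*w)²
(167 - 1*(-193))*(-51) + K(23, -11) = (167 - 1*(-193))*(-51) + 23²*(1 - 11)² = (167 + 193)*(-51) + 529*(-10)² = 360*(-51) + 529*100 = -18360 + 52900 = 34540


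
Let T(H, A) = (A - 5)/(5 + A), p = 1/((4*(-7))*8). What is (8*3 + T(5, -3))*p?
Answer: -5/56 ≈ -0.089286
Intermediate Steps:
p = -1/224 (p = 1/(-28*8) = 1/(-224) = -1/224 ≈ -0.0044643)
T(H, A) = (-5 + A)/(5 + A)
(8*3 + T(5, -3))*p = (8*3 + (-5 - 3)/(5 - 3))*(-1/224) = (24 - 8/2)*(-1/224) = (24 + (½)*(-8))*(-1/224) = (24 - 4)*(-1/224) = 20*(-1/224) = -5/56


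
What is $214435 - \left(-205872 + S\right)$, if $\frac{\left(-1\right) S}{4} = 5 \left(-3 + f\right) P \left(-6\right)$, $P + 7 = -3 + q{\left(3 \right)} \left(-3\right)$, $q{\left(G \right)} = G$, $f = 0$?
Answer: $413467$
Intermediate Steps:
$P = -19$ ($P = -7 + \left(-3 + 3 \left(-3\right)\right) = -7 - 12 = -19$)
$S = 6840$ ($S = - 4 \cdot 5 \left(-3 + 0\right) \left(-19\right) \left(-6\right) = - 4 \cdot 5 \left(-3\right) \left(-19\right) \left(-6\right) = - 4 \left(-15\right) \left(-19\right) \left(-6\right) = - 4 \cdot 285 \left(-6\right) = \left(-4\right) \left(-1710\right) = 6840$)
$214435 - \left(-205872 + S\right) = 214435 + \left(205872 - 6840\right) = 214435 + 199032 = 413467$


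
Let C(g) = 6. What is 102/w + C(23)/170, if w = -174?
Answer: -1358/2465 ≈ -0.55091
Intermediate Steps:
102/w + C(23)/170 = 102/(-174) + 6/170 = 102*(-1/174) + 6*(1/170) = -17/29 + 3/85 = -1358/2465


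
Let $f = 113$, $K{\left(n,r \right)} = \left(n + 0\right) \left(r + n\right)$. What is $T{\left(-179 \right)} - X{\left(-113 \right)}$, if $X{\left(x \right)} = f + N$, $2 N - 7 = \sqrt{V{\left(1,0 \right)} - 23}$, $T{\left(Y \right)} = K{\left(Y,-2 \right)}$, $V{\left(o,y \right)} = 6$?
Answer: $\frac{64565}{2} - \frac{i \sqrt{17}}{2} \approx 32283.0 - 2.0616 i$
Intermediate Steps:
$K{\left(n,r \right)} = n \left(n + r\right)$
$T{\left(Y \right)} = Y \left(-2 + Y\right)$ ($T{\left(Y \right)} = Y \left(Y - 2\right) = Y \left(-2 + Y\right)$)
$N = \frac{7}{2} + \frac{i \sqrt{17}}{2}$ ($N = \frac{7}{2} + \frac{\sqrt{6 - 23}}{2} = \frac{7}{2} + \frac{\sqrt{-17}}{2} = \frac{7}{2} + \frac{i \sqrt{17}}{2} \approx 3.5 + 2.0616 i$)
$X{\left(x \right)} = \frac{233}{2} + \frac{i \sqrt{17}}{2}$ ($X{\left(x \right)} = 113 + \left(\frac{7}{2} + \frac{i \sqrt{17}}{2}\right) = \frac{233}{2} + \frac{i \sqrt{17}}{2}$)
$T{\left(-179 \right)} - X{\left(-113 \right)} = - 179 \left(-2 - 179\right) - \left(\frac{233}{2} + \frac{i \sqrt{17}}{2}\right) = \left(-179\right) \left(-181\right) - \left(\frac{233}{2} + \frac{i \sqrt{17}}{2}\right) = 32399 - \left(\frac{233}{2} + \frac{i \sqrt{17}}{2}\right) = \frac{64565}{2} - \frac{i \sqrt{17}}{2}$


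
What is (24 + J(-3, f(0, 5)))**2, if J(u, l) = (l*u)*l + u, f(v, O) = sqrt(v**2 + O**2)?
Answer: 2916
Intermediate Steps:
f(v, O) = sqrt(O**2 + v**2)
J(u, l) = u + u*l**2 (J(u, l) = u*l**2 + u = u + u*l**2)
(24 + J(-3, f(0, 5)))**2 = (24 - 3*(1 + (sqrt(5**2 + 0**2))**2))**2 = (24 - 3*(1 + (sqrt(25 + 0))**2))**2 = (24 - 3*(1 + (sqrt(25))**2))**2 = (24 - 3*(1 + 5**2))**2 = (24 - 3*(1 + 25))**2 = (24 - 3*26)**2 = (24 - 78)**2 = (-54)**2 = 2916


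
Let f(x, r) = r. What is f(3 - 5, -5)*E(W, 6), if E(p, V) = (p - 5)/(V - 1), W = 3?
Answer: 2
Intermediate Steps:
E(p, V) = (-5 + p)/(-1 + V)
f(3 - 5, -5)*E(W, 6) = -5*(-5 + 3)/(-1 + 6) = -5*(-2)/5 = -(-2) = -5*(-⅖) = 2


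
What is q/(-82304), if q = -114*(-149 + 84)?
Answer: -3705/41152 ≈ -0.090032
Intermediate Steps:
q = 7410 (q = -114*(-65) = 7410)
q/(-82304) = 7410/(-82304) = 7410*(-1/82304) = -3705/41152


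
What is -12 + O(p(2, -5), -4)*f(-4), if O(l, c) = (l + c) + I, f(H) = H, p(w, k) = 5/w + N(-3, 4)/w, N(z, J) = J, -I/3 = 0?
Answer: -14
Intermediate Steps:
I = 0 (I = -3*0 = 0)
p(w, k) = 9/w (p(w, k) = 5/w + 4/w = 9/w)
O(l, c) = c + l (O(l, c) = (l + c) + 0 = (c + l) + 0 = c + l)
-12 + O(p(2, -5), -4)*f(-4) = -12 + (-4 + 9/2)*(-4) = -12 + (½)*(-4) = -12 - 2 = -14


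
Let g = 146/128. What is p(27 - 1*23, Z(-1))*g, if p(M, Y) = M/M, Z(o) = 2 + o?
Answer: 73/64 ≈ 1.1406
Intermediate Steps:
g = 73/64 (g = 146*(1/128) = 73/64 ≈ 1.1406)
p(M, Y) = 1
p(27 - 1*23, Z(-1))*g = 1*(73/64) = 73/64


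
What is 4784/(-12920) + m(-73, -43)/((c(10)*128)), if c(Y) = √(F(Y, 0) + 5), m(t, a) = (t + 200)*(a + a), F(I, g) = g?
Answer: -598/1615 - 5461*√5/320 ≈ -38.530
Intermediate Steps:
m(t, a) = 2*a*(200 + t) (m(t, a) = (200 + t)*(2*a) = 2*a*(200 + t))
c(Y) = √5 (c(Y) = √(0 + 5) = √5)
4784/(-12920) + m(-73, -43)/((c(10)*128)) = 4784/(-12920) + (2*(-43)*(200 - 73))/((√5*128)) = 4784*(-1/12920) + (2*(-43)*127)/((128*√5)) = -598/1615 - 5461*√5/320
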